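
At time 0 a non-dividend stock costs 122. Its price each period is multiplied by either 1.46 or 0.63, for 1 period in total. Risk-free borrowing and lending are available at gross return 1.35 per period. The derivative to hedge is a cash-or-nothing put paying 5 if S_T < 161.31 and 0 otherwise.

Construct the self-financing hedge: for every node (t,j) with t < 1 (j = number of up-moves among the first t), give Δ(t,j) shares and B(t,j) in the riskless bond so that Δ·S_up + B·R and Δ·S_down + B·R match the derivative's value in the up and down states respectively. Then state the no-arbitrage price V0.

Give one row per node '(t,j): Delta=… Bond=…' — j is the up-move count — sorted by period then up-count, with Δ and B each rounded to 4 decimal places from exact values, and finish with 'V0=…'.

No-arbitrage ⇒ martingale measure with p* = (R−d)/(u−d) = 0.8675.
Terminal payoffs: V(1,0)=5.0000, V(1,1)=0.0000
(0,0): S=122.0000. Δ = (V_up−V_dn)/(S_up−S_dn) = (0.0000−5.0000)/(178.1200−76.8600) = -0.0494. V = [p*·0.0000 + (1−p*)·5.0000]/1.35 = 0.4909. B = V − Δ·S = 6.5149.
Self-financing check: at every node Δ·S+B equals the discounted successor values.

(0,0): Delta=-0.0494 Bond=6.5149
V0=0.4909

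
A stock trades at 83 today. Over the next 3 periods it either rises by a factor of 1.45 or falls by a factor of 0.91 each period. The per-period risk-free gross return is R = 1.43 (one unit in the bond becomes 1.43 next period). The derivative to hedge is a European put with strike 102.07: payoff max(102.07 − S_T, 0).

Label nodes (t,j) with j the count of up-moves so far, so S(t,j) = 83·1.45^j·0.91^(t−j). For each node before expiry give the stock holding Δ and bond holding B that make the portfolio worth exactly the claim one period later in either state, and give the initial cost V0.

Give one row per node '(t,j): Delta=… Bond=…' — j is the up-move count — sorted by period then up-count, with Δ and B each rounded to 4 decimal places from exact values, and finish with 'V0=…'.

(0,0): Delta=-0.0024 Bond=0.2056
(1,0): Delta=-0.0633 Bond=4.8938
(1,1): Delta=-0.0010 Bond=0.1171
(2,0): Delta=-1.0000 Bond=71.3776
(2,1): Delta=-0.0407 Bond=4.5219
(2,2): Delta=0.0000 Bond=0.0000
V0=0.0040

Risk-neutral probability p* = (R−d)/(u−d) = (1.43−0.91)/(1.45−0.91) = 0.9630.
Terminal values V(3,·): V(3,0)=39.5236, V(3,1)=2.4082, V(3,2)=0.0000, V(3,3)=0.0000
Node (2,0) S=68.7323: V=(p*·2.4082+(1−p*)·39.5236)/1.43=2.6453; Δ=(2.4082−39.5236)/(99.6618−62.5464)=-1.0000; B=V−Δ·S=71.3776
Node (2,1) S=109.5185: V=(p*·0.0000+(1−p*)·2.4082)/1.43=0.0624; Δ=(0.0000−2.4082)/(158.8018−99.6618)=-0.0407; B=V−Δ·S=4.5219
Node (2,2) S=174.5075: V=(p*·0.0000+(1−p*)·0.0000)/1.43=0.0000; Δ=(0.0000−0.0000)/(253.0359−158.8018)=0.0000; B=V−Δ·S=0.0000
Node (1,0) S=75.5300: V=(p*·0.0624+(1−p*)·2.6453)/1.43=0.1105; Δ=(0.0624−2.6453)/(109.5185−68.7323)=-0.0633; B=V−Δ·S=4.8938
Node (1,1) S=120.3500: V=(p*·0.0000+(1−p*)·0.0624)/1.43=0.0016; Δ=(0.0000−0.0624)/(174.5075−109.5185)=-0.0010; B=V−Δ·S=0.1171
Node (0,0) S=83.0000: V=(p*·0.0016+(1−p*)·0.1105)/1.43=0.0040; Δ=(0.0016−0.1105)/(120.3500−75.5300)=-0.0024; B=V−Δ·S=0.2056
Self-financing check: at every node Δ·S+B equals the discounted successor values.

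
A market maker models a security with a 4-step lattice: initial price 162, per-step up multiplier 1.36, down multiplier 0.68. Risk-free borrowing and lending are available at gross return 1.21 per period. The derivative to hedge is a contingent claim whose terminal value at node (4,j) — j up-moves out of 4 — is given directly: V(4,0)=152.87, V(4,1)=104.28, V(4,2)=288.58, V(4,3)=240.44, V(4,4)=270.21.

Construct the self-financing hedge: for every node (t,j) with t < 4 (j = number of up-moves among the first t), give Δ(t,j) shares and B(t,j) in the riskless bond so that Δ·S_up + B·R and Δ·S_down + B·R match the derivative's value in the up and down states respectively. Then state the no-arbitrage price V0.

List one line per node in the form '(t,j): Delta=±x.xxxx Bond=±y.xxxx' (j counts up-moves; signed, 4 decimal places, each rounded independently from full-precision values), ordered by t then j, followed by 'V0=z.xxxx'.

Under the risk-neutral measure, an up-move has probability p* = (R−d)/(u−d) = 0.7794 and values discount at R = 1.21.
At expiry t=4: V(4,0)=152.8700, V(4,1)=104.2800, V(4,2)=288.5800, V(4,3)=240.4400, V(4,4)=270.2100
Node (3,0) S=50.9380: V=(p*·104.2800+(1−p*)·152.8700)/1.21=95.0400; Δ=(104.2800−152.8700)/(69.2757−34.6378)=-1.4028; B=V−Δ·S=166.4959
Node (3,1) S=101.8760: V=(p*·288.5800+(1−p*)·104.2800)/1.21=204.8972; Δ=(288.5800−104.2800)/(138.5513−69.2757)=2.6604; B=V−Δ·S=-66.1322
Node (3,2) S=203.7519: V=(p*·240.4400+(1−p*)·288.5800)/1.21=207.4869; Δ=(240.4400−288.5800)/(277.1026−138.5513)=-0.3475; B=V−Δ·S=278.2810
Node (3,3) S=407.5039: V=(p*·270.2100+(1−p*)·240.4400)/1.21=217.8868; Δ=(270.2100−240.4400)/(554.2053−277.1026)=0.1074; B=V−Δ·S=174.1074
Node (2,0) S=74.9088: V=(p*·204.8972+(1−p*)·95.0400)/1.21=149.3091; Δ=(204.8972−95.0400)/(101.8760−50.9380)=2.1567; B=V−Δ·S=-12.2456
Node (2,1) S=149.8176: V=(p*·207.4869+(1−p*)·204.8972)/1.21=171.0046; Δ=(207.4869−204.8972)/(203.7519−101.8760)=0.0254; B=V−Δ·S=167.1963
Node (2,2) S=299.6352: V=(p*·217.8868+(1−p*)·207.4869)/1.21=178.1758; Δ=(217.8868−207.4869)/(407.5039−203.7519)=0.0510; B=V−Δ·S=162.8817
Node (1,0) S=110.1600: V=(p*·171.0046+(1−p*)·149.3091)/1.21=137.3710; Δ=(171.0046−149.3091)/(149.8176−74.9088)=0.2896; B=V−Δ·S=105.4657
Node (1,1) S=220.3200: V=(p*·178.1758+(1−p*)·171.0046)/1.21=145.9454; Δ=(178.1758−171.0046)/(299.6352−149.8176)=0.0479; B=V−Δ·S=135.3996
Node (0,0) S=162.0000: V=(p*·145.9454+(1−p*)·137.3710)/1.21=119.0529; Δ=(145.9454−137.3710)/(220.3200−110.1600)=0.0778; B=V−Δ·S=106.4434
Self-financing check: at every node Δ·S+B equals the discounted successor values.

(0,0): Delta=0.0778 Bond=106.4434
(1,0): Delta=0.2896 Bond=105.4657
(1,1): Delta=0.0479 Bond=135.3996
(2,0): Delta=2.1567 Bond=-12.2456
(2,1): Delta=0.0254 Bond=167.1963
(2,2): Delta=0.0510 Bond=162.8817
(3,0): Delta=-1.4028 Bond=166.4959
(3,1): Delta=2.6604 Bond=-66.1322
(3,2): Delta=-0.3475 Bond=278.2810
(3,3): Delta=0.1074 Bond=174.1074
V0=119.0529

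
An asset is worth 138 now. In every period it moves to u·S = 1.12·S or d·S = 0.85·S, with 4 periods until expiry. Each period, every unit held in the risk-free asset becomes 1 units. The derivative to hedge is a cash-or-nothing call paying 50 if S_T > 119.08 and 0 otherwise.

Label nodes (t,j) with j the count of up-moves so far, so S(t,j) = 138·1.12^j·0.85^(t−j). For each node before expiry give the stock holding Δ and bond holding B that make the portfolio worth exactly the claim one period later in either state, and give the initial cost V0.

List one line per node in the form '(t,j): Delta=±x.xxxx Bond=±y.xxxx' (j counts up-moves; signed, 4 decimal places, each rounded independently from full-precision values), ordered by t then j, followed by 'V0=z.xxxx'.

No-arbitrage ⇒ martingale measure with p* = (R−d)/(u−d) = 0.5556.
Terminal values V(4,·): V(4,0)=0.0000, V(4,1)=0.0000, V(4,2)=50.0000, V(4,3)=50.0000, V(4,4)=50.0000
  t=3,j=0: stock 84.7492 → up 94.9192 (V=0.0000), down 72.0369 (V=0.0000). Price 0.0000; hedge Δ=0.0000, bond B=0.0000.
  t=3,j=1: stock 111.6696 → up 125.0700 (V=50.0000), down 94.9192 (V=0.0000). Price 27.7778; hedge Δ=1.6583, bond B=-157.4074.
  t=3,j=2: stock 147.1411 → up 164.7981 (V=50.0000), down 125.0700 (V=50.0000). Price 50.0000; hedge Δ=0.0000, bond B=50.0000.
  t=3,j=3: stock 193.8801 → up 217.1457 (V=50.0000), down 164.7981 (V=50.0000). Price 50.0000; hedge Δ=0.0000, bond B=50.0000.
  t=2,j=0: stock 99.7050 → up 111.6696 (V=27.7778), down 84.7492 (V=0.0000). Price 15.4321; hedge Δ=1.0319, bond B=-87.4486.
  t=2,j=1: stock 131.3760 → up 147.1411 (V=50.0000), down 111.6696 (V=27.7778). Price 40.1235; hedge Δ=0.6265, bond B=-42.1811.
  t=2,j=2: stock 173.1072 → up 193.8801 (V=50.0000), down 147.1411 (V=50.0000). Price 50.0000; hedge Δ=0.0000, bond B=50.0000.
  t=1,j=0: stock 117.3000 → up 131.3760 (V=40.1235), down 99.7050 (V=15.4321). Price 29.1495; hedge Δ=0.7796, bond B=-62.3000.
  t=1,j=1: stock 154.5600 → up 173.1072 (V=50.0000), down 131.3760 (V=40.1235). Price 45.6104; hedge Δ=0.2367, bond B=9.0306.
  t=0,j=0: stock 138.0000 → up 154.5600 (V=45.6104), down 117.3000 (V=29.1495). Price 38.2945; hedge Δ=0.4418, bond B=-22.6718.
Each (Δ,B) replicates both successor values, so the strategy is self-financing and V0 is arbitrage-free.

(0,0): Delta=0.4418 Bond=-22.6718
(1,0): Delta=0.7796 Bond=-62.3000
(1,1): Delta=0.2367 Bond=9.0306
(2,0): Delta=1.0319 Bond=-87.4486
(2,1): Delta=0.6265 Bond=-42.1811
(2,2): Delta=0.0000 Bond=50.0000
(3,0): Delta=0.0000 Bond=0.0000
(3,1): Delta=1.6583 Bond=-157.4074
(3,2): Delta=0.0000 Bond=50.0000
(3,3): Delta=0.0000 Bond=50.0000
V0=38.2945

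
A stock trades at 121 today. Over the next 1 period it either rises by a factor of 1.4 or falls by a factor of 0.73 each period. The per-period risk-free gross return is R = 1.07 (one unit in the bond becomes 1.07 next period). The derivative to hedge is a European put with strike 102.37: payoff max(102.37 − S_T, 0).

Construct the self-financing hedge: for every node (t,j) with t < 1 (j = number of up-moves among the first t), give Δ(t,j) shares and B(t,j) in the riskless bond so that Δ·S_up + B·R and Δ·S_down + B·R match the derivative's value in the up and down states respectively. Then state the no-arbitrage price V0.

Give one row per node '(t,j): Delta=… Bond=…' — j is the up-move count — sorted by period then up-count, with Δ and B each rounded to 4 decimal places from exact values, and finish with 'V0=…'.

Risk-neutral probability p* = (R−d)/(u−d) = (1.07−0.73)/(1.4−0.73) = 0.5075.
Payoff layer (t=1): V(1,0)=14.0400, V(1,1)=0.0000
(0,0): S=121.0000. Δ = (V_up−V_dn)/(S_up−S_dn) = (0.0000−14.0400)/(169.4000−88.3300) = -0.1732. V = [p*·0.0000 + (1−p*)·14.0400]/1.07 = 6.4628. B = V − Δ·S = 27.4180.
Check: Δ(0,0)·S0 + B(0,0) = 6.4628 = V0.

(0,0): Delta=-0.1732 Bond=27.4180
V0=6.4628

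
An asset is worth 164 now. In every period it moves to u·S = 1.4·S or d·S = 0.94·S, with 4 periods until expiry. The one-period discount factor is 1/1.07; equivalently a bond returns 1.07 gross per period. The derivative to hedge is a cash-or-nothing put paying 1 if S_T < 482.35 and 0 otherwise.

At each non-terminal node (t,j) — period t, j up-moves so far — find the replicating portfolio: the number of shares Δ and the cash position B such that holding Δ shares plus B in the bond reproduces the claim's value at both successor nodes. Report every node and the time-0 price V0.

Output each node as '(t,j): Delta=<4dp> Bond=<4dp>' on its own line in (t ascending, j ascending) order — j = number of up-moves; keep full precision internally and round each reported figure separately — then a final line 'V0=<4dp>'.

No-arbitrage ⇒ martingale measure with p* = (R−d)/(u−d) = 0.2826.
Terminal values V(4,·): V(4,0)=1.0000, V(4,1)=1.0000, V(4,2)=1.0000, V(4,3)=1.0000, V(4,4)=0.0000
  t=3,j=0: stock 136.2158 → up 190.7021 (V=1.0000), down 128.0428 (V=1.0000). Price 0.9346; hedge Δ=0.0000, bond B=0.9346.
  t=3,j=1: stock 202.8746 → up 284.0244 (V=1.0000), down 190.7021 (V=1.0000). Price 0.9346; hedge Δ=0.0000, bond B=0.9346.
  t=3,j=2: stock 302.1536 → up 423.0150 (V=1.0000), down 284.0244 (V=1.0000). Price 0.9346; hedge Δ=0.0000, bond B=0.9346.
  t=3,j=3: stock 450.0160 → up 630.0224 (V=0.0000), down 423.0150 (V=1.0000). Price 0.6705; hedge Δ=-0.0048, bond B=2.8444.
  t=2,j=0: stock 144.9104 → up 202.8746 (V=0.9346), down 136.2158 (V=0.9346). Price 0.8734; hedge Δ=0.0000, bond B=0.8734.
  t=2,j=1: stock 215.8240 → up 302.1536 (V=0.9346), down 202.8746 (V=0.9346). Price 0.8734; hedge Δ=0.0000, bond B=0.8734.
  t=2,j=2: stock 321.4400 → up 450.0160 (V=0.6705), down 302.1536 (V=0.9346). Price 0.8037; hedge Δ=-0.0018, bond B=1.3779.
  t=1,j=0: stock 154.1600 → up 215.8240 (V=0.8734), down 144.9104 (V=0.8734). Price 0.8163; hedge Δ=0.0000, bond B=0.8163.
  t=1,j=1: stock 229.6000 → up 321.4400 (V=0.8037), down 215.8240 (V=0.8734). Price 0.7979; hedge Δ=-0.0007, bond B=0.9495.
  t=0,j=0: stock 164.0000 → up 229.6000 (V=0.7979), down 154.1600 (V=0.8163). Price 0.7580; hedge Δ=-0.0002, bond B=0.7981.
Root portfolio cost Δ·164+B reproduces V0=0.7580.

(0,0): Delta=-0.0002 Bond=0.7981
(1,0): Delta=0.0000 Bond=0.8163
(1,1): Delta=-0.0007 Bond=0.9495
(2,0): Delta=0.0000 Bond=0.8734
(2,1): Delta=0.0000 Bond=0.8734
(2,2): Delta=-0.0018 Bond=1.3779
(3,0): Delta=0.0000 Bond=0.9346
(3,1): Delta=0.0000 Bond=0.9346
(3,2): Delta=0.0000 Bond=0.9346
(3,3): Delta=-0.0048 Bond=2.8444
V0=0.7580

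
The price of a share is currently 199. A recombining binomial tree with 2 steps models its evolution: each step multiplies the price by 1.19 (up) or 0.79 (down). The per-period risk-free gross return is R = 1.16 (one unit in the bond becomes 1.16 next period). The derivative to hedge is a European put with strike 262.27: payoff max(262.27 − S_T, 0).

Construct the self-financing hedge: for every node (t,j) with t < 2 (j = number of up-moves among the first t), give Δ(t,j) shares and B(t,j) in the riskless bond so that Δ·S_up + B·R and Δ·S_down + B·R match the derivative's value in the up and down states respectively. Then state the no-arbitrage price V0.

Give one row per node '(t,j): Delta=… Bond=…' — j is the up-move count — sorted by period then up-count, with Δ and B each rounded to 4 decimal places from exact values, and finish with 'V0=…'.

(0,0): Delta=-0.8043 Bond=168.3888
(1,0): Delta=-1.0000 Bond=226.0948
(1,1): Delta=-0.7938 Bond=192.8367
V0=8.3303

Risk-neutral probability p* = (R−d)/(u−d) = (1.16−0.79)/(1.19−0.79) = 0.9250.
At expiry t=2: V(2,0)=138.0741, V(2,1)=75.1901, V(2,2)=0.0000
(1,0): S=157.2100. Δ = (V_up−V_dn)/(S_up−S_dn) = (75.1901−138.0741)/(187.0799−124.1959) = -1.0000. V = [p*·75.1901 + (1−p*)·138.0741]/1.16 = 68.8848. B = V − Δ·S = 226.0948.
(1,1): S=236.8100. Δ = (V_up−V_dn)/(S_up−S_dn) = (0.0000−75.1901)/(281.8039−187.0799) = -0.7938. V = [p*·0.0000 + (1−p*)·75.1901]/1.16 = 4.8614. B = V − Δ·S = 192.8367.
(0,0): S=199.0000. Δ = (V_up−V_dn)/(S_up−S_dn) = (4.8614−68.8848)/(236.8100−157.2100) = -0.8043. V = [p*·4.8614 + (1−p*)·68.8848]/1.16 = 8.3303. B = V − Δ·S = 168.3888.
The time-0 hedge costs 8.3303, which is the no-arbitrage price.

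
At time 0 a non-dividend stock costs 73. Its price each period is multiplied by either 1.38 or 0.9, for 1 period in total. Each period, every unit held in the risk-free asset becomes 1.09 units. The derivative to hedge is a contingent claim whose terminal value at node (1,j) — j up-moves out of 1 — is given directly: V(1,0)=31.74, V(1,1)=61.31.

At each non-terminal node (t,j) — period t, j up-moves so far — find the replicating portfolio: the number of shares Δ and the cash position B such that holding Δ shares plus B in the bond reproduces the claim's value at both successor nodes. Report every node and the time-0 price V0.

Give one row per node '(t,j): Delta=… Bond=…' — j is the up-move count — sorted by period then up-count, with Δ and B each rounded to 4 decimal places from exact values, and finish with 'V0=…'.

(0,0): Delta=0.8439 Bond=-21.7466
V0=39.8576

Since d<R<u, set p* = (R−d)/(u−d) = 0.3958; price each node as the discounted p*-expectation of its children.
Terminal payoffs: V(1,0)=31.7400, V(1,1)=61.3100
  t=0,j=0: stock 73.0000 → up 100.7400 (V=61.3100), down 65.7000 (V=31.7400). Price 39.8576; hedge Δ=0.8439, bond B=-21.7466.
Each (Δ,B) replicates both successor values, so the strategy is self-financing and V0 is arbitrage-free.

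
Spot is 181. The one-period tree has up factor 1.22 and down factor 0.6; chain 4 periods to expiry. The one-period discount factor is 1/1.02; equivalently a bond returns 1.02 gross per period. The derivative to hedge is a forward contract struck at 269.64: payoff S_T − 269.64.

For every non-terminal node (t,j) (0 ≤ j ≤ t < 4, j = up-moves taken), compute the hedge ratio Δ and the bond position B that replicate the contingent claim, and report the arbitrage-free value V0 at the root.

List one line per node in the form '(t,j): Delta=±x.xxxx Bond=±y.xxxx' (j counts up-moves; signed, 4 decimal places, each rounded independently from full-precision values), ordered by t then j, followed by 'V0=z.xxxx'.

Under the risk-neutral measure, an up-move has probability p* = (R−d)/(u−d) = 0.6774 and values discount at R = 1.02.
Terminal payoffs: V(4,0)=-246.1824, V(4,1)=-221.9429, V(4,2)=-172.6559, V(4,3)=-72.4389, V(4,4)=131.3356
  t=3,j=0: stock 39.0960 → up 47.6971 (V=-221.9429), down 23.4576 (V=-246.1824). Price -225.2569; hedge Δ=1.0000, bond B=-264.3529.
  t=3,j=1: stock 79.4952 → up 96.9841 (V=-172.6559), down 47.6971 (V=-221.9429). Price -184.8577; hedge Δ=1.0000, bond B=-264.3529.
  t=3,j=2: stock 161.6402 → up 197.2011 (V=-72.4389), down 96.9841 (V=-172.6559). Price -102.7127; hedge Δ=1.0000, bond B=-264.3529.
  t=3,j=3: stock 328.6685 → up 400.9756 (V=131.3356), down 197.2011 (V=-72.4389). Price 64.3155; hedge Δ=1.0000, bond B=-264.3529.
  t=2,j=0: stock 65.1600 → up 79.4952 (V=-184.8577), down 39.0960 (V=-225.2569). Price -194.0096; hedge Δ=1.0000, bond B=-259.1696.
  t=2,j=1: stock 132.4920 → up 161.6402 (V=-102.7127), down 79.4952 (V=-184.8577). Price -126.6776; hedge Δ=1.0000, bond B=-259.1696.
  t=2,j=2: stock 269.4004 → up 328.6685 (V=64.3155), down 161.6402 (V=-102.7127). Price 10.2308; hedge Δ=1.0000, bond B=-259.1696.
  t=1,j=0: stock 108.6000 → up 132.4920 (V=-126.6776), down 65.1600 (V=-194.0096). Price -145.4878; hedge Δ=1.0000, bond B=-254.0878.
  t=1,j=1: stock 220.8200 → up 269.4004 (V=10.2308), down 132.4920 (V=-126.6776). Price -33.2678; hedge Δ=1.0000, bond B=-254.0878.
  t=0,j=0: stock 181.0000 → up 220.8200 (V=-33.2678), down 108.6000 (V=-145.4878). Price -68.1057; hedge Δ=1.0000, bond B=-249.1057.
The time-0 hedge costs -68.1057, which is the no-arbitrage price.

(0,0): Delta=1.0000 Bond=-249.1057
(1,0): Delta=1.0000 Bond=-254.0878
(1,1): Delta=1.0000 Bond=-254.0878
(2,0): Delta=1.0000 Bond=-259.1696
(2,1): Delta=1.0000 Bond=-259.1696
(2,2): Delta=1.0000 Bond=-259.1696
(3,0): Delta=1.0000 Bond=-264.3529
(3,1): Delta=1.0000 Bond=-264.3529
(3,2): Delta=1.0000 Bond=-264.3529
(3,3): Delta=1.0000 Bond=-264.3529
V0=-68.1057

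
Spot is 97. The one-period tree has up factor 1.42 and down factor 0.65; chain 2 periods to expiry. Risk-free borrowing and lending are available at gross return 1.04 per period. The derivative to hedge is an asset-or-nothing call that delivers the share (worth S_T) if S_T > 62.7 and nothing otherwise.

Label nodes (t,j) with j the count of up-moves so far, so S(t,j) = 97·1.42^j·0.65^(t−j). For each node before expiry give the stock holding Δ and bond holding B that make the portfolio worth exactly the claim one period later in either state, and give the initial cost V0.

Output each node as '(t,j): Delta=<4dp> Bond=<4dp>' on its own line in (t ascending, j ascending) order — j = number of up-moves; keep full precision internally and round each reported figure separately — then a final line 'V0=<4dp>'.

Under the risk-neutral measure, an up-move has probability p* = (R−d)/(u−d) = 0.5065 and values discount at R = 1.04.
At expiry t=2: V(2,0)=0.0000, V(2,1)=89.5310, V(2,2)=195.5908
  t=1,j=0: stock 63.0500 → up 89.5310 (V=89.5310), down 40.9825 (V=0.0000). Price 43.6028; hedge Δ=1.8442, bond B=-72.6713.
  t=1,j=1: stock 137.7400 → up 195.5908 (V=195.5908), down 89.5310 (V=89.5310). Price 137.7400; hedge Δ=1.0000, bond B=0.0000.
  t=0,j=0: stock 97.0000 → up 137.7400 (V=137.7400), down 63.0500 (V=43.6028). Price 87.7718; hedge Δ=1.2604, bond B=-34.4844.
Root portfolio cost Δ·97+B reproduces V0=87.7718.

(0,0): Delta=1.2604 Bond=-34.4844
(1,0): Delta=1.8442 Bond=-72.6713
(1,1): Delta=1.0000 Bond=0.0000
V0=87.7718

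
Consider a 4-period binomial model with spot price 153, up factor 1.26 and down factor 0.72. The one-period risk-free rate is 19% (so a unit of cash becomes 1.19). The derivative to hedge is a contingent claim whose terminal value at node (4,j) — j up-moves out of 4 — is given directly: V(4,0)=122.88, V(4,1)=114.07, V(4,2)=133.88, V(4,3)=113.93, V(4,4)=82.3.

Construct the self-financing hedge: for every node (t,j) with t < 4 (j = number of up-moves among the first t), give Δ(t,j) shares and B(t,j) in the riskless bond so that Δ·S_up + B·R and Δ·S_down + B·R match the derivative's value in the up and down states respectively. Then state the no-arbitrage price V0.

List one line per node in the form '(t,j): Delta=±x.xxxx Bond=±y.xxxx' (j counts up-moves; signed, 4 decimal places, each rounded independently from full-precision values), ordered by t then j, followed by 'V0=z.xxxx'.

No-arbitrage ⇒ martingale measure with p* = (R−d)/(u−d) = 0.8704.
At expiry t=4: V(4,0)=122.8800, V(4,1)=114.0700, V(4,2)=133.8800, V(4,3)=113.9300, V(4,4)=82.3000
  t=3,j=0: stock 57.1069 → up 71.9547 (V=114.0700), down 41.1170 (V=122.8800). Price 96.8168; hedge Δ=-0.2857, bond B=113.1317.
  t=3,j=1: stock 99.9372 → up 125.9208 (V=133.8800), down 71.9547 (V=114.0700). Price 110.3462; hedge Δ=0.3671, bond B=73.6611.
  t=3,j=2: stock 174.8900 → up 220.3614 (V=113.9300), down 125.9208 (V=133.8800). Price 97.9127; hedge Δ=-0.2112, bond B=134.8571.
  t=3,j=3: stock 306.0575 → up 385.6325 (V=82.3000), down 220.3614 (V=113.9300). Price 72.6052; hedge Δ=-0.1914, bond B=131.1793.
  t=2,j=0: stock 79.3152 → up 99.9372 (V=110.3462), down 57.1069 (V=96.8168). Price 91.2541; hedge Δ=0.3159, bond B=66.1997.
  t=2,j=1: stock 138.8016 → up 174.8900 (V=97.9127), down 99.9372 (V=110.3462). Price 83.6340; hedge Δ=-0.1659, bond B=106.6591.
  t=2,j=2: stock 242.9028 → up 306.0575 (V=72.6052), down 174.8900 (V=97.9127). Price 63.7696; hedge Δ=-0.1929, bond B=110.6353.
  t=1,j=0: stock 110.1600 → up 138.8016 (V=83.6340), down 79.3152 (V=91.2541). Price 71.1108; hedge Δ=-0.1281, bond B=85.2221.
  t=1,j=1: stock 192.7800 → up 242.9028 (V=63.7696), down 138.8016 (V=83.6340). Price 55.7518; hedge Δ=-0.1908, bond B=92.5377.
  t=0,j=0: stock 153.0000 → up 192.7800 (V=55.7518), down 110.1600 (V=71.1108). Price 48.5233; hedge Δ=-0.1859, bond B=76.9659.
Self-financing check: at every node Δ·S+B equals the discounted successor values.

(0,0): Delta=-0.1859 Bond=76.9659
(1,0): Delta=-0.1281 Bond=85.2221
(1,1): Delta=-0.1908 Bond=92.5377
(2,0): Delta=0.3159 Bond=66.1997
(2,1): Delta=-0.1659 Bond=106.6591
(2,2): Delta=-0.1929 Bond=110.6353
(3,0): Delta=-0.2857 Bond=113.1317
(3,1): Delta=0.3671 Bond=73.6611
(3,2): Delta=-0.2112 Bond=134.8571
(3,3): Delta=-0.1914 Bond=131.1793
V0=48.5233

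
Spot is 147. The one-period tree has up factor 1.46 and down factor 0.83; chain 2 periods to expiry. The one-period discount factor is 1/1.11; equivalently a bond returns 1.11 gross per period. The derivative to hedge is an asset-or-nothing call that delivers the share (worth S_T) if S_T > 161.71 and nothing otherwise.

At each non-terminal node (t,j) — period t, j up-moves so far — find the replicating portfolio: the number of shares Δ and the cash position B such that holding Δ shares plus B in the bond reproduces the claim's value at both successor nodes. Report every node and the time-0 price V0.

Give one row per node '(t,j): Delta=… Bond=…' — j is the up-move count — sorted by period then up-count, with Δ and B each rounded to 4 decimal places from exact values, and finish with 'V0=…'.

(0,0): Delta=1.5473 Bond=-105.8199
(1,0): Delta=2.3175 Bond=-211.4282
(1,1): Delta=1.0000 Bond=0.0000
V0=121.6322

The replicating-portfolio and risk-neutral prices coincide; use p* = (1.11−0.83)/(1.46−0.83) = 0.4444 for the latter.
Terminal payoffs: V(2,0)=0.0000, V(2,1)=178.1346, V(2,2)=313.3452
(1,0): S=122.0100. Δ = (V_up−V_dn)/(S_up−S_dn) = (178.1346−0.0000)/(178.1346−101.2683) = 2.3175. V = [p*·178.1346 + (1−p*)·0.0000]/1.11 = 71.3252. B = V − Δ·S = -211.4282.
(1,1): S=214.6200. Δ = (V_up−V_dn)/(S_up−S_dn) = (313.3452−178.1346)/(313.3452−178.1346) = 1.0000. V = [p*·313.3452 + (1−p*)·178.1346]/1.11 = 214.6200. B = V − Δ·S = 0.0000.
(0,0): S=147.0000. Δ = (V_up−V_dn)/(S_up−S_dn) = (214.6200−71.3252)/(214.6200−122.0100) = 1.5473. V = [p*·214.6200 + (1−p*)·71.3252]/1.11 = 121.6322. B = V − Δ·S = -105.8199.
Each (Δ,B) replicates both successor values, so the strategy is self-financing and V0 is arbitrage-free.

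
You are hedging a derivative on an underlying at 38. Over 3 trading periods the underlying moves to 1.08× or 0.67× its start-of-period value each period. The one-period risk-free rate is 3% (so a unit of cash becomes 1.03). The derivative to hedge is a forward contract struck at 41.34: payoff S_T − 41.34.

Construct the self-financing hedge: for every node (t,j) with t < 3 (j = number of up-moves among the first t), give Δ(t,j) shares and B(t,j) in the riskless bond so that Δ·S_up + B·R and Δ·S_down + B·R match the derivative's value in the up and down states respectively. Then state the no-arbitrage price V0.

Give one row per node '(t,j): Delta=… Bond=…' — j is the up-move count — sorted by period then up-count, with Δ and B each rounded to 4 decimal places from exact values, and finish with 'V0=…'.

Risk-neutral probability p* = (R−d)/(u−d) = (1.03−0.67)/(1.08−0.67) = 0.8780.
Payoff layer (t=3): V(3,0)=-29.9110, V(3,1)=-22.9171, V(3,2)=-11.6435, V(3,3)=6.5291
(2,0): S=17.0582. Δ = (V_up−V_dn)/(S_up−S_dn) = (-22.9171−-29.9110)/(18.4229−11.4290) = 1.0000. V = [p*·-22.9171 + (1−p*)·-29.9110]/1.03 = -23.0777. B = V − Δ·S = -40.1359.
(2,1): S=27.4968. Δ = (V_up−V_dn)/(S_up−S_dn) = (-11.6435−-22.9171)/(29.6965−18.4229) = 1.0000. V = [p*·-11.6435 + (1−p*)·-22.9171]/1.03 = -12.6391. B = V − Δ·S = -40.1359.
(2,2): S=44.3232. Δ = (V_up−V_dn)/(S_up−S_dn) = (6.5291−-11.6435)/(47.8691−29.6965) = 1.0000. V = [p*·6.5291 + (1−p*)·-11.6435]/1.03 = 4.1873. B = V − Δ·S = -40.1359.
(1,0): S=25.4600. Δ = (V_up−V_dn)/(S_up−S_dn) = (-12.6391−-23.0777)/(27.4968−17.0582) = 1.0000. V = [p*·-12.6391 + (1−p*)·-23.0777]/1.03 = -13.5069. B = V − Δ·S = -38.9669.
(1,1): S=41.0400. Δ = (V_up−V_dn)/(S_up−S_dn) = (4.1873−-12.6391)/(44.3232−27.4968) = 1.0000. V = [p*·4.1873 + (1−p*)·-12.6391]/1.03 = 2.0731. B = V − Δ·S = -38.9669.
(0,0): S=38.0000. Δ = (V_up−V_dn)/(S_up−S_dn) = (2.0731−-13.5069)/(41.0400−25.4600) = 1.0000. V = [p*·2.0731 + (1−p*)·-13.5069]/1.03 = 0.1680. B = V − Δ·S = -37.8320.
Check: Δ(0,0)·S0 + B(0,0) = 0.1680 = V0.

(0,0): Delta=1.0000 Bond=-37.8320
(1,0): Delta=1.0000 Bond=-38.9669
(1,1): Delta=1.0000 Bond=-38.9669
(2,0): Delta=1.0000 Bond=-40.1359
(2,1): Delta=1.0000 Bond=-40.1359
(2,2): Delta=1.0000 Bond=-40.1359
V0=0.1680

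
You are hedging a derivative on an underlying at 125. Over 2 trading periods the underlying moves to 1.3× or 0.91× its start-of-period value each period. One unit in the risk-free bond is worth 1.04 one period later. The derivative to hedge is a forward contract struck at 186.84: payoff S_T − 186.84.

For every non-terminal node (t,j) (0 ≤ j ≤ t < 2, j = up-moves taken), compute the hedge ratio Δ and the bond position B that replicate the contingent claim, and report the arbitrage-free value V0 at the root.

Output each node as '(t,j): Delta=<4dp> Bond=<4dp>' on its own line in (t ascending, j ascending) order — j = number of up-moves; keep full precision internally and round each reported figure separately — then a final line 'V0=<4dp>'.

Risk-neutral probability p* = (R−d)/(u−d) = (1.04−0.91)/(1.3−0.91) = 0.3333.
At expiry t=2: V(2,0)=-83.3275, V(2,1)=-38.9650, V(2,2)=24.4100
  t=1,j=0: stock 113.7500 → up 147.8750 (V=-38.9650), down 103.5125 (V=-83.3275). Price -65.9038; hedge Δ=1.0000, bond B=-179.6538.
  t=1,j=1: stock 162.5000 → up 211.2500 (V=24.4100), down 147.8750 (V=-38.9650). Price -17.1538; hedge Δ=1.0000, bond B=-179.6538.
  t=0,j=0: stock 125.0000 → up 162.5000 (V=-17.1538), down 113.7500 (V=-65.9038). Price -47.7441; hedge Δ=1.0000, bond B=-172.7441.
Root portfolio cost Δ·125+B reproduces V0=-47.7441.

(0,0): Delta=1.0000 Bond=-172.7441
(1,0): Delta=1.0000 Bond=-179.6538
(1,1): Delta=1.0000 Bond=-179.6538
V0=-47.7441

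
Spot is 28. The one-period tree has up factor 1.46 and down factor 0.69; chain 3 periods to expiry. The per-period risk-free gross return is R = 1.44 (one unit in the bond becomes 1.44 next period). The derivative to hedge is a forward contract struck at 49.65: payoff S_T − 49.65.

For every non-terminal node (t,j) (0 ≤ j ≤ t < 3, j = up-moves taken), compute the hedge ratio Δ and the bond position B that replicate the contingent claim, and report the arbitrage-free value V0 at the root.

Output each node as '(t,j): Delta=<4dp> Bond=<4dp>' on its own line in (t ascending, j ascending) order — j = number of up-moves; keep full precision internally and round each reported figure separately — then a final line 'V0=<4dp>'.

(0,0): Delta=1.0000 Bond=-16.6277
(1,0): Delta=1.0000 Bond=-23.9439
(1,1): Delta=1.0000 Bond=-23.9439
(2,0): Delta=1.0000 Bond=-34.4792
(2,1): Delta=1.0000 Bond=-34.4792
(2,2): Delta=1.0000 Bond=-34.4792
V0=11.3723

Risk-neutral probability p* = (R−d)/(u−d) = (1.44−0.69)/(1.46−0.69) = 0.9740.
At expiry t=3: V(3,0)=-40.4517, V(3,1)=-30.1870, V(3,2)=-8.4675, V(3,3)=37.4898
Node (2,0) S=13.3308: V=(p*·-30.1870+(1−p*)·-40.4517)/1.44=-21.1484; Δ=(-30.1870−-40.4517)/(19.4630−9.1983)=1.0000; B=V−Δ·S=-34.4792
Node (2,1) S=28.2072: V=(p*·-8.4675+(1−p*)·-30.1870)/1.44=-6.2720; Δ=(-8.4675−-30.1870)/(41.1825−19.4630)=1.0000; B=V−Δ·S=-34.4792
Node (2,2) S=59.6848: V=(p*·37.4898+(1−p*)·-8.4675)/1.44=25.2056; Δ=(37.4898−-8.4675)/(87.1398−41.1825)=1.0000; B=V−Δ·S=-34.4792
Node (1,0) S=19.3200: V=(p*·-6.2720+(1−p*)·-21.1484)/1.44=-4.6239; Δ=(-6.2720−-21.1484)/(28.2072−13.3308)=1.0000; B=V−Δ·S=-23.9439
Node (1,1) S=40.8800: V=(p*·25.2056+(1−p*)·-6.2720)/1.44=16.9361; Δ=(25.2056−-6.2720)/(59.6848−28.2072)=1.0000; B=V−Δ·S=-23.9439
Node (0,0) S=28.0000: V=(p*·16.9361+(1−p*)·-4.6239)/1.44=11.3723; Δ=(16.9361−-4.6239)/(40.8800−19.3200)=1.0000; B=V−Δ·S=-16.6277
Root portfolio cost Δ·28+B reproduces V0=11.3723.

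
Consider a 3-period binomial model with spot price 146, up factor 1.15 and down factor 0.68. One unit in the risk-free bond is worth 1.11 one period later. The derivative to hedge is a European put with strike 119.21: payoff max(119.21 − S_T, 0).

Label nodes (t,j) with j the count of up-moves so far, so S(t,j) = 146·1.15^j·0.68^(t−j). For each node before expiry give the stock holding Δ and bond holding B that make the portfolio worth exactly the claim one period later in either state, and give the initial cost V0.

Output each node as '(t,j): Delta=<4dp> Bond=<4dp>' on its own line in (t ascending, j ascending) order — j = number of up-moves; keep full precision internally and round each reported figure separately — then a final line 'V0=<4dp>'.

Under the risk-neutral measure, an up-move has probability p* = (R−d)/(u−d) = 0.9149 and values discount at R = 1.11.
Payoff layer (t=3): V(3,0)=73.3029, V(3,1)=41.5730, V(3,2)=0.0000, V(3,3)=0.0000
(2,0): S=67.5104. Δ = (V_up−V_dn)/(S_up−S_dn) = (41.5730−73.3029)/(77.6370−45.9071) = -1.0000. V = [p*·41.5730 + (1−p*)·73.3029]/1.11 = 39.8860. B = V − Δ·S = 107.3964.
(2,1): S=114.1720. Δ = (V_up−V_dn)/(S_up−S_dn) = (0.0000−41.5730)/(131.2978−77.6370) = -0.7747. V = [p*·0.0000 + (1−p*)·41.5730]/1.11 = 3.1875. B = V − Δ·S = 91.6408.
(2,2): S=193.0850. Δ = (V_up−V_dn)/(S_up−S_dn) = (0.0000−0.0000)/(222.0477−131.2978) = 0.0000. V = [p*·0.0000 + (1−p*)·0.0000]/1.11 = 0.0000. B = V − Δ·S = 0.0000.
(1,0): S=99.2800. Δ = (V_up−V_dn)/(S_up−S_dn) = (3.1875−39.8860)/(114.1720−67.5104) = -0.7865. V = [p*·3.1875 + (1−p*)·39.8860]/1.11 = 5.6854. B = V − Δ·S = 83.7673.
(1,1): S=167.9000. Δ = (V_up−V_dn)/(S_up−S_dn) = (0.0000−3.1875)/(193.0850−114.1720) = -0.0404. V = [p*·0.0000 + (1−p*)·3.1875]/1.11 = 0.2444. B = V − Δ·S = 7.0263.
(0,0): S=146.0000. Δ = (V_up−V_dn)/(S_up−S_dn) = (0.2444−5.6854)/(167.9000−99.2800) = -0.0793. V = [p*·0.2444 + (1−p*)·5.6854]/1.11 = 0.6373. B = V − Δ·S = 12.2139.
Root portfolio cost Δ·146+B reproduces V0=0.6373.

(0,0): Delta=-0.0793 Bond=12.2139
(1,0): Delta=-0.7865 Bond=83.7673
(1,1): Delta=-0.0404 Bond=7.0263
(2,0): Delta=-1.0000 Bond=107.3964
(2,1): Delta=-0.7747 Bond=91.6408
(2,2): Delta=0.0000 Bond=0.0000
V0=0.6373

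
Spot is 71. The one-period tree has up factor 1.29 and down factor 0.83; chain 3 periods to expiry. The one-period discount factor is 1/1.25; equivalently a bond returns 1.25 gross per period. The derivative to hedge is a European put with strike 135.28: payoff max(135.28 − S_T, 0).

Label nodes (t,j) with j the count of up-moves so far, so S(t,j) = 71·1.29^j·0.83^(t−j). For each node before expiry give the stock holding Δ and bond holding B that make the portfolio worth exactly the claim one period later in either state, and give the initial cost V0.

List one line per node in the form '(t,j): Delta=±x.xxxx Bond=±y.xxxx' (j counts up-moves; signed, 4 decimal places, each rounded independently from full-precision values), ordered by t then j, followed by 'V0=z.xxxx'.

No-arbitrage ⇒ martingale measure with p* = (R−d)/(u−d) = 0.9130.
Terminal payoffs: V(3,0)=94.6831, V(3,1)=72.1836, V(3,2)=37.2146, V(3,3)=0.0000
Node (2,0) S=48.9119: V=(p*·72.1836+(1−p*)·94.6831)/1.25=59.3121; Δ=(72.1836−94.6831)/(63.0964−40.5969)=-1.0000; B=V−Δ·S=108.2240
Node (2,1) S=76.0197: V=(p*·37.2146+(1−p*)·72.1836)/1.25=32.2043; Δ=(37.2146−72.1836)/(98.0654−63.0964)=-1.0000; B=V−Δ·S=108.2240
Node (2,2) S=118.1511: V=(p*·0.0000+(1−p*)·37.2146)/1.25=2.5888; Δ=(0.0000−37.2146)/(152.4149−98.0654)=-0.6847; B=V−Δ·S=83.4901
Node (1,0) S=58.9300: V=(p*·32.2043+(1−p*)·59.3121)/1.25=27.6492; Δ=(32.2043−59.3121)/(76.0197−48.9119)=-1.0000; B=V−Δ·S=86.5792
Node (1,1) S=91.5900: V=(p*·2.5888+(1−p*)·32.2043)/1.25=4.1313; Δ=(2.5888−32.2043)/(118.1511−76.0197)=-0.7029; B=V−Δ·S=68.5127
Node (0,0) S=71.0000: V=(p*·4.1313+(1−p*)·27.6492)/1.25=4.9411; Δ=(4.1313−27.6492)/(91.5900−58.9300)=-0.7201; B=V−Δ·S=56.0670
Root portfolio cost Δ·71+B reproduces V0=4.9411.

(0,0): Delta=-0.7201 Bond=56.0670
(1,0): Delta=-1.0000 Bond=86.5792
(1,1): Delta=-0.7029 Bond=68.5127
(2,0): Delta=-1.0000 Bond=108.2240
(2,1): Delta=-1.0000 Bond=108.2240
(2,2): Delta=-0.6847 Bond=83.4901
V0=4.9411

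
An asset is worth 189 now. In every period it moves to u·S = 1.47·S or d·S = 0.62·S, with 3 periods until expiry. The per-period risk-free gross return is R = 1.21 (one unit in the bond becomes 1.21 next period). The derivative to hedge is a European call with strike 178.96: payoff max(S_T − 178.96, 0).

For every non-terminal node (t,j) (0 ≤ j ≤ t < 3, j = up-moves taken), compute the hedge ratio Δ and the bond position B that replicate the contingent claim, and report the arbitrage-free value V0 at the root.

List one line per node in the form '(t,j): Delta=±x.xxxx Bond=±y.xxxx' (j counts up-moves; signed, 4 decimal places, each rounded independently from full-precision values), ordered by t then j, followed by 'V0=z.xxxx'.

(0,0): Delta=0.8452 Bond=-61.6529
(1,0): Delta=0.4277 Bond=-25.6777
(1,1): Delta=0.9228 Bond=-96.1591
(2,0): Delta=0.0000 Bond=0.0000
(2,1): Delta=0.5071 Bond=-44.7619
(2,2): Delta=1.0000 Bond=-147.9008
V0=98.0814

No-arbitrage ⇒ martingale measure with p* = (R−d)/(u−d) = 0.6941.
Terminal values V(3,·): V(3,0)=0.0000, V(3,1)=0.0000, V(3,2)=74.2543, V(3,3)=421.4028
  t=2,j=0: stock 72.6516 → up 106.7979 (V=0.0000), down 45.0440 (V=0.0000). Price 0.0000; hedge Δ=0.0000, bond B=0.0000.
  t=2,j=1: stock 172.2546 → up 253.2143 (V=74.2543), down 106.7979 (V=0.0000). Price 42.5960; hedge Δ=0.5071, bond B=-44.7619.
  t=2,j=2: stock 408.4101 → up 600.3628 (V=421.4028), down 253.2143 (V=74.2543). Price 260.5093; hedge Δ=1.0000, bond B=-147.9008.
  t=1,j=0: stock 117.1800 → up 172.2546 (V=42.5960), down 72.6516 (V=0.0000). Price 24.4353; hedge Δ=0.4277, bond B=-25.6777.
  t=1,j=1: stock 277.8300 → up 408.4101 (V=260.5093), down 172.2546 (V=42.5960). Price 160.2095; hedge Δ=0.9228, bond B=-96.1591.
  t=0,j=0: stock 189.0000 → up 277.8300 (V=160.2095), down 117.1800 (V=24.4353). Price 98.0814; hedge Δ=0.8452, bond B=-61.6529.
Each (Δ,B) replicates both successor values, so the strategy is self-financing and V0 is arbitrage-free.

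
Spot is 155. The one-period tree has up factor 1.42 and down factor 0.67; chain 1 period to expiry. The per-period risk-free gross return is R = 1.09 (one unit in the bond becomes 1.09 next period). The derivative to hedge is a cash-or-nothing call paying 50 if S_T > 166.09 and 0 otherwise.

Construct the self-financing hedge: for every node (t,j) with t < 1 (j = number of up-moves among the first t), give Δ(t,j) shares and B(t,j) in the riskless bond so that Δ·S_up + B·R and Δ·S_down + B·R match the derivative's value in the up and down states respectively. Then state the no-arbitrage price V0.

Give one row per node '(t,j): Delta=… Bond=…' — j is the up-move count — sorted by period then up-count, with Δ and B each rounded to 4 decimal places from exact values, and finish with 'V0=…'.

(0,0): Delta=0.4301 Bond=-40.9786
V0=25.6881

No-arbitrage ⇒ martingale measure with p* = (R−d)/(u−d) = 0.5600.
At expiry t=1: V(1,0)=0.0000, V(1,1)=50.0000
Node (0,0) S=155.0000: V=(p*·50.0000+(1−p*)·0.0000)/1.09=25.6881; Δ=(50.0000−0.0000)/(220.1000−103.8500)=0.4301; B=V−Δ·S=-40.9786
The time-0 hedge costs 25.6881, which is the no-arbitrage price.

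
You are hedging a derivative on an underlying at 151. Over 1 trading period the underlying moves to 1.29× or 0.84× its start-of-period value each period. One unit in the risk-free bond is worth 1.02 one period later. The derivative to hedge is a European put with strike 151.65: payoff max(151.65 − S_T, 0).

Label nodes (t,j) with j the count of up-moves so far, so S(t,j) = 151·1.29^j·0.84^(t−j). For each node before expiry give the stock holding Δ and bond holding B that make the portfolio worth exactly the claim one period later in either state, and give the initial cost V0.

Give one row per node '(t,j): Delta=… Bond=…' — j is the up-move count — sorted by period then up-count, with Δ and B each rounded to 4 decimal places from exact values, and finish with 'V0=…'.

(0,0): Delta=-0.3651 Bond=69.7275
V0=14.5941

Under the risk-neutral measure, an up-move has probability p* = (R−d)/(u−d) = 0.4000 and values discount at R = 1.02.
Terminal payoffs: V(1,0)=24.8100, V(1,1)=0.0000
Node (0,0) S=151.0000: V=(p*·0.0000+(1−p*)·24.8100)/1.02=14.5941; Δ=(0.0000−24.8100)/(194.7900−126.8400)=-0.3651; B=V−Δ·S=69.7275
Self-financing check: at every node Δ·S+B equals the discounted successor values.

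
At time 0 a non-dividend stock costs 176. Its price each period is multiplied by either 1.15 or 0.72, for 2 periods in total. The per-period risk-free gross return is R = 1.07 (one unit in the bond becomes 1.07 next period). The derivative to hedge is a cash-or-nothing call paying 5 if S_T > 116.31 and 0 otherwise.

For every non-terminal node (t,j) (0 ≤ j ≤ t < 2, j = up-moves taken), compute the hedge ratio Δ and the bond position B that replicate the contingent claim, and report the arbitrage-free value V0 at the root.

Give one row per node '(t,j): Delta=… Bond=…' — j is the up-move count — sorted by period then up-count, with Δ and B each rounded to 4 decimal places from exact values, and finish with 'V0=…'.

Since d<R<u, set p* = (R−d)/(u−d) = 0.8140; price each node as the discounted p*-expectation of its children.
Terminal payoffs: V(2,0)=0.0000, V(2,1)=5.0000, V(2,2)=5.0000
  t=1,j=0: stock 126.7200 → up 145.7280 (V=5.0000), down 91.2384 (V=0.0000). Price 3.8035; hedge Δ=0.0918, bond B=-7.8244.
  t=1,j=1: stock 202.4000 → up 232.7600 (V=5.0000), down 145.7280 (V=5.0000). Price 4.6729; hedge Δ=0.0000, bond B=4.6729.
  t=0,j=0: stock 176.0000 → up 202.4000 (V=4.6729), down 126.7200 (V=3.8035). Price 4.2160; hedge Δ=0.0115, bond B=2.1942.
The time-0 hedge costs 4.2160, which is the no-arbitrage price.

(0,0): Delta=0.0115 Bond=2.1942
(1,0): Delta=0.0918 Bond=-7.8244
(1,1): Delta=0.0000 Bond=4.6729
V0=4.2160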